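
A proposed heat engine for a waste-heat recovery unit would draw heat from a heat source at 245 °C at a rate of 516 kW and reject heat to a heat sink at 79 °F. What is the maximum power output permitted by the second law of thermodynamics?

T_H = 245 °C → 245 + 273.15 = 518.15 K.
T_C = 79 °F → (79 − 32) × 5/9 = 26.11 °C = 299.26 K.
No engine can exceed the Carnot limit: η_max = 1 − T_C/T_H = 1 − 299.26/518.15 = 0.4224.
W_max = η_max · Q_H = 0.4224 × 516 = 218.0 kW.

Ẇ_max ≈ 218.0 kW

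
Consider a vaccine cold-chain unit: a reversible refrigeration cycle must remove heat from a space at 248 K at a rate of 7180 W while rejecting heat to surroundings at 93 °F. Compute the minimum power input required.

T_H = 93 °F → (93 − 32) × 5/9 = 33.89 °C = 307.04 K.
For a reversible refrigerator, COP_R = T_C/(T_H − T_C) = 248.00/59.04 = 4.2006.
W = Q_C/COP_R = 7180/4.2006 = 1710 W.

Ẇ_in ≈ 1710 W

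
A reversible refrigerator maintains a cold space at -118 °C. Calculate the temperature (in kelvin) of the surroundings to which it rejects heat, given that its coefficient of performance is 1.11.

T_H ≈ 295 K

T_C = -118 °C → -118 + 273.15 = 155.15 K.
COP_R = T_C/(T_H − T_C) ⇒ T_H = T_C·(1 + 1/COP_R) = 155.15 × (1 + 1/1.11) = 295 K.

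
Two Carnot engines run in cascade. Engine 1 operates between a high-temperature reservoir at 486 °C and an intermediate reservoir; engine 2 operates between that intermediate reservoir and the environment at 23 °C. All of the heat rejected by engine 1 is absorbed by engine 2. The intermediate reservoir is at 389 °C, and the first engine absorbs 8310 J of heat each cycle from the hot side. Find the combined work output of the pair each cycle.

T_H = 486 °C → 486 + 273.15 = 759.15 K.
T_C = 23 °C → 23 + 273.15 = 296.15 K.
Two reversible stages in series are equivalent to a single Carnot engine between T_H and T_C, so η_total = 1 − T_C/T_H = 1 − 296.15/759.15 = 0.6099.
W_total = η_total · Q_H = 0.6099 × 8310 = 5070 J.

W_total ≈ 5070 J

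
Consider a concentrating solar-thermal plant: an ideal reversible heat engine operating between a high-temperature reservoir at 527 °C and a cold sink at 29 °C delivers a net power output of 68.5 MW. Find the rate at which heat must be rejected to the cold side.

Q̇_C ≈ 41.6 MW

T_H = 527 °C → 527 + 273.15 = 800.15 K.
T_C = 29 °C → 29 + 273.15 = 302.15 K.
For a reversible engine, η = 1 − T_C/T_H = 1 − 302.15/800.15 = 0.6224.
Since Q_C/Q_H = T_C/T_H and Q_H = W/η, Q_C = W·T_C/(T_H − T_C) = 68.5 × 302.15/498.00 = 41.6 MW.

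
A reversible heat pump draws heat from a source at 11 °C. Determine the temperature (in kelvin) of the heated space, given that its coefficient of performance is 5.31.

T_C = 11 °C → 11 + 273.15 = 284.15 K.
COP_HP = T_H/(T_H − T_C) ⇒ T_H = T_C·COP_HP/(COP_HP − 1) = 284.15 × 5.31/(5.31 − 1) = 350 K.

T_H ≈ 350 K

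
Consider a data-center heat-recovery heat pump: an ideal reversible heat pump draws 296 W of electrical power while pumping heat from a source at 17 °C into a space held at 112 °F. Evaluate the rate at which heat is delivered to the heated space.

Q̇_H ≈ 3430 W

T_H = 112 °F → (112 − 32) × 5/9 = 44.44 °C = 317.59 K.
T_C = 17 °C → 17 + 273.15 = 290.15 K.
Reversible heating COP: COP_HP = T_H/(T_H − T_C) = 317.59/27.44 = 11.5723.
Q_H = COP_HP · W = 11.5723 × 296 = 3430 W.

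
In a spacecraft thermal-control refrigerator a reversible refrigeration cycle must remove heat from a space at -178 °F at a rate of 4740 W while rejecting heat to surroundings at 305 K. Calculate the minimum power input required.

T_C = -178 °F → (-178 − 32) × 5/9 = -116.67 °C = 156.48 K.
The reversible coefficient of performance is COP_R = T_C/(T_H − T_C) = 156.48/148.52 = 1.0536.
W = Q_C/COP_R = 4740/1.0536 = 4500 W.

Ẇ_in ≈ 4500 W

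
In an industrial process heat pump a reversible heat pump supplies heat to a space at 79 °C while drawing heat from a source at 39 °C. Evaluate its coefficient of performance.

COP_HP ≈ 8.80

T_H = 79 °C → 79 + 273.15 = 352.15 K.
T_C = 39 °C → 39 + 273.15 = 312.15 K.
For a reversible heat pump, COP_HP = T_H/(T_H − T_C) = 352.15/(352.15 − 312.15) = 8.80.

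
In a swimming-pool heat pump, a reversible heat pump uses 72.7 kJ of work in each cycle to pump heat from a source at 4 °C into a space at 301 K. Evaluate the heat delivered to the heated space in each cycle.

T_C = 4 °C → 4 + 273.15 = 277.15 K.
The Carnot heat-pump COP is COP_HP = T_H/(T_H − T_C) = 301.00/23.85 = 12.6205.
Q_H = COP_HP · W = 12.6205 × 72.7 = 918 kJ.

Q_H ≈ 918 kJ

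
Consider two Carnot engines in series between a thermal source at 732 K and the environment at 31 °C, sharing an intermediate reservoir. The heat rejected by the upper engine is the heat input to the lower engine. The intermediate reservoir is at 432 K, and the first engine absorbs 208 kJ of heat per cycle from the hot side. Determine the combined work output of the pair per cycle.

W_total ≈ 122 kJ

T_C = 31 °C → 31 + 273.15 = 304.15 K.
Two reversible stages in series are equivalent to a single Carnot engine between T_H and T_C, so η_total = 1 − T_C/T_H = 1 − 304.15/732.00 = 0.5845.
W_total = η_total · Q_H = 0.5845 × 208 = 122 kJ.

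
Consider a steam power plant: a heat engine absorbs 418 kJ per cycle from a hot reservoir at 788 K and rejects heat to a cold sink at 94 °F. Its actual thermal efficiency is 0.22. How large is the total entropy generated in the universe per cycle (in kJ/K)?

T_C = 94 °F → (94 − 32) × 5/9 = 34.44 °C = 307.59 K.
W = η·Q_H = 0.22 × 418 = 91.96 kJ, so Q_C = Q_H − W = 326.0 kJ.
Reservoir entropy changes: ΔS_H = −Q_H/T_H = −418/788.00 = -0.5305 kJ/K and ΔS_C = +Q_C/T_C = 326.0/307.59 = 1.060 kJ/K.
ΔS_univ = −Q_H/T_H + Q_C/T_C = 0.530 kJ/K (> 0, since η = 0.22 < η_Carnot = 0.610).

ΔS_univ ≈ 0.530 kJ/K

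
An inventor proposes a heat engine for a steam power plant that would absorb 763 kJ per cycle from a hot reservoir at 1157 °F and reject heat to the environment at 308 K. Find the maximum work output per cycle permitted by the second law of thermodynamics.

W_max ≈ 501 kJ

T_H = 1157 °F → (1157 − 32) × 5/9 = 625.00 °C = 898.15 K.
By the Carnot theorem, η_max = 1 − T_C/T_H = 1 − 308.00/898.15 = 0.6571.
W_max = η_max · Q_H = 0.6571 × 763 = 501 kJ.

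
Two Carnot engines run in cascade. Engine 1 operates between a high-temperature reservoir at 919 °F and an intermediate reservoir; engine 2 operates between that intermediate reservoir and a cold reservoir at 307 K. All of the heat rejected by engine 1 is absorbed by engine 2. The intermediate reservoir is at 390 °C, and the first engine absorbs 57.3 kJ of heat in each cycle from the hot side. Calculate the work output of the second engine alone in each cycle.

T_H = 919 °F → (919 − 32) × 5/9 = 492.78 °C = 765.93 K.
T_m = 390 °C → 390 + 273.15 = 663.15 K.
Heat entering the second stage: Q_m = Q_H·(T_m/T_H) = 57.3 × 663.15/765.93 = 49.6 kJ.
Second-stage efficiency η₂ = 1 − T_C/T_m = 1 − 307.00/663.15 = 0.5371, so W₂ = η₂·Q_m = 26.6 kJ.

W₂ ≈ 26.6 kJ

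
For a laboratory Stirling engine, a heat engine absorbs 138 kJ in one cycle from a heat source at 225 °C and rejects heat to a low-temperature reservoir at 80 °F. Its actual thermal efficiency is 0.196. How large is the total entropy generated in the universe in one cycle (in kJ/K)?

T_H = 225 °C → 225 + 273.15 = 498.15 K.
T_C = 80 °F → (80 − 32) × 5/9 = 26.67 °C = 299.82 K.
W = η·Q_H = 0.196 × 138 = 27.05 kJ, so Q_C = Q_H − W = 111.0 kJ.
Reservoir entropy changes: ΔS_H = −Q_H/T_H = −138/498.15 = -0.2770 kJ/K and ΔS_C = +Q_C/T_C = 111.0/299.82 = 0.3701 kJ/K.
ΔS_univ = −Q_H/T_H + Q_C/T_C = 0.0930 kJ/K (> 0, since η = 0.196 < η_Carnot = 0.398).

ΔS_univ ≈ 0.0930 kJ/K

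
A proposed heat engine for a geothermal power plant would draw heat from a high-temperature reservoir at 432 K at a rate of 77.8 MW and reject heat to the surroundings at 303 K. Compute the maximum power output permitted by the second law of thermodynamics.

The upper bound on efficiency is η_max = 1 − T_C/T_H = 1 − 303.00/432.00 = 0.2986.
W_max = η_max · Q_H = 0.2986 × 77.8 = 23.2 MW.

Ẇ_max ≈ 23.2 MW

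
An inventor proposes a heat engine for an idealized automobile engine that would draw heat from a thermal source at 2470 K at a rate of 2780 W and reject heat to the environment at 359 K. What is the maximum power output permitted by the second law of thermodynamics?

No engine can exceed the Carnot limit: η_max = 1 − T_C/T_H = 1 − 359.00/2470.00 = 0.8547.
W_max = η_max · Q_H = 0.8547 × 2780 = 2376 W.

Ẇ_max ≈ 2376 W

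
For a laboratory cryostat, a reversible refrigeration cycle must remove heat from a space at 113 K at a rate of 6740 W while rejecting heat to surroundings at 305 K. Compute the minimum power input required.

COP_R = T_C/(T_H − T_C) = 113.00/192.00 = 0.5885.
W = Q_C/COP_R = 6740/0.5885 = 11450 W.

Ẇ_in ≈ 11450 W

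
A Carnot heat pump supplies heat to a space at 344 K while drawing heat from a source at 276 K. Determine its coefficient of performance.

The Carnot heat-pump COP is COP_HP = T_H/(T_H − T_C) = 344.00/(344.00 − 276.00) = 5.059.

COP_HP ≈ 5.059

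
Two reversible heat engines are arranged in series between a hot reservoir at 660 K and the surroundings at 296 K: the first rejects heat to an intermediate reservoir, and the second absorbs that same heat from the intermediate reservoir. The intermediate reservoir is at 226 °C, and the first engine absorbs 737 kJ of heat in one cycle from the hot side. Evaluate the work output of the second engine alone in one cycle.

W₂ ≈ 227 kJ

T_m = 226 °C → 226 + 273.15 = 499.15 K.
Heat entering the second stage: Q_m = Q_H·(T_m/T_H) = 737 × 499.15/660.00 = 557 kJ.
Second-stage efficiency η₂ = 1 − T_C/T_m = 1 − 296.00/499.15 = 0.4070, so W₂ = η₂·Q_m = 227 kJ.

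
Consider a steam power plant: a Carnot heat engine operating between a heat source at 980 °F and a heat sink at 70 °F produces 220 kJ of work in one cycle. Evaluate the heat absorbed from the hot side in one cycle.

T_H = 980 °F → (980 − 32) × 5/9 = 526.67 °C = 799.82 K.
T_C = 70 °F → (70 − 32) × 5/9 = 21.11 °C = 294.26 K.
For a reversible engine, η = 1 − T_C/T_H = 1 − 294.26/799.82 = 0.6321.
Q_H = W/η = 220/0.6321 = 348 kJ.

Q_H ≈ 348 kJ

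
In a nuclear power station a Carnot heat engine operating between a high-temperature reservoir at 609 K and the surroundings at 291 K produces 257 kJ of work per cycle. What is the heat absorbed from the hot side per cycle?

Q_H ≈ 492.2 kJ

The Carnot efficiency is η = 1 − T_C/T_H = 1 − 291.00/609.00 = 0.5222.
Q_H = W/η = 257/0.5222 = 492.2 kJ.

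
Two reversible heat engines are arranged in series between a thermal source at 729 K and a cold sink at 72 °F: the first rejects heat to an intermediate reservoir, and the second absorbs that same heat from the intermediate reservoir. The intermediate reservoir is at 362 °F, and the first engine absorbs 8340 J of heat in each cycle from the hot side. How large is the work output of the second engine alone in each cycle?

W₂ ≈ 1843 J

T_C = 72 °F → (72 − 32) × 5/9 = 22.22 °C = 295.37 K.
T_m = 362 °F → (362 − 32) × 5/9 = 183.33 °C = 456.48 K.
Heat entering the second stage: Q_m = Q_H·(T_m/T_H) = 8340 × 456.48/729.00 = 5222 J.
Second-stage efficiency η₂ = 1 − T_C/T_m = 1 − 295.37/456.48 = 0.3529, so W₂ = η₂·Q_m = 1843 J.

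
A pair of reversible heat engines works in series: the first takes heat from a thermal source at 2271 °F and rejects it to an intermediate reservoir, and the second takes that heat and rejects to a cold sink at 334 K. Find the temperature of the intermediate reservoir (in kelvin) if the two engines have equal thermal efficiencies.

T_H = 2271 °F → (2271 − 32) × 5/9 = 1243.89 °C = 1517.04 K.
Equal efficiencies require 1 − T_m/T_H = 1 − T_C/T_m, i.e. T_m/T_H = T_C/T_m, so T_m = √(T_H·T_C) = √(1517.04 × 334.00) = 711.8 K.

T_m ≈ 711.8 K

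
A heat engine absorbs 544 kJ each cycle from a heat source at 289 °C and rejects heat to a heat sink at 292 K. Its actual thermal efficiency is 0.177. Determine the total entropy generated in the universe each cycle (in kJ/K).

T_H = 289 °C → 289 + 273.15 = 562.15 K.
W = η·Q_H = 0.177 × 544 = 96.29 kJ, so Q_C = Q_H − W = 447.7 kJ.
Reservoir entropy changes: ΔS_H = −Q_H/T_H = −544/562.15 = -0.9677 kJ/K and ΔS_C = +Q_C/T_C = 447.7/292.00 = 1.533 kJ/K.
ΔS_univ = −Q_H/T_H + Q_C/T_C = 0.566 kJ/K (> 0, since η = 0.177 < η_Carnot = 0.481).

ΔS_univ ≈ 0.566 kJ/K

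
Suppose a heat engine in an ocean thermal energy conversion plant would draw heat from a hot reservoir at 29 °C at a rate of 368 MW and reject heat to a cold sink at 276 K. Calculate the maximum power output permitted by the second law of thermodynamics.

Ẇ_max ≈ 31.8 MW

T_H = 29 °C → 29 + 273.15 = 302.15 K.
By the Carnot theorem, η_max = 1 − T_C/T_H = 1 − 276.00/302.15 = 0.0865.
W_max = η_max · Q_H = 0.0865 × 368 = 31.8 MW.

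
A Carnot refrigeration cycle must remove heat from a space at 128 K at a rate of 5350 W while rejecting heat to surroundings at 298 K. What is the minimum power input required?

Ẇ_in ≈ 7110 W

The reversible coefficient of performance is COP_R = T_C/(T_H − T_C) = 128.00/170.00 = 0.7529.
W = Q_C/COP_R = 5350/0.7529 = 7110 W.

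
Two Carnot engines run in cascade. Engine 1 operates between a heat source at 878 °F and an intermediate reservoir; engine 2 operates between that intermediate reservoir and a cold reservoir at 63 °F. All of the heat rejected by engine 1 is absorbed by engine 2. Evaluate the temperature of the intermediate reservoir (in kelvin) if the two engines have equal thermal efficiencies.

T_H = 878 °F → (878 − 32) × 5/9 = 470.00 °C = 743.15 K.
T_C = 63 °F → (63 − 32) × 5/9 = 17.22 °C = 290.37 K.
Equal efficiencies require 1 − T_m/T_H = 1 − T_C/T_m, i.e. T_m/T_H = T_C/T_m, so T_m = √(T_H·T_C) = √(743.15 × 290.37) = 464.5 K.

T_m ≈ 464.5 K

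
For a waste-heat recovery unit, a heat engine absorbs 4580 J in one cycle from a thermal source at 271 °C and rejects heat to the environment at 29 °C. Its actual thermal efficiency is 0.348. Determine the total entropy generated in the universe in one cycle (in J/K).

ΔS_univ ≈ 1.47 J/K

T_H = 271 °C → 271 + 273.15 = 544.15 K.
T_C = 29 °C → 29 + 273.15 = 302.15 K.
W = η·Q_H = 0.348 × 4580 = 1594 J, so Q_C = Q_H − W = 2986 J.
Entropy balance on the reservoirs: −Q_H/T_H = -8.417 J/K, +Q_C/T_C = 9.883 J/K.
ΔS_univ = −Q_H/T_H + Q_C/T_C = 1.47 J/K (> 0, since η = 0.348 < η_Carnot = 0.445).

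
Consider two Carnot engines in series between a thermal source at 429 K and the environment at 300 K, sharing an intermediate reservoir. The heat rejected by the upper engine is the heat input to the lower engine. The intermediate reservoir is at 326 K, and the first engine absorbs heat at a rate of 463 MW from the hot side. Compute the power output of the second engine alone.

Heat entering the second stage: Q_m = Q_H·(T_m/T_H) = 463 × 326.00/429.00 = 352 MW.
Second-stage efficiency η₂ = 1 − T_C/T_m = 1 − 300.00/326.00 = 0.0798, so W₂ = η₂·Q_m = 28.1 MW.

Ẇ₂ ≈ 28.1 MW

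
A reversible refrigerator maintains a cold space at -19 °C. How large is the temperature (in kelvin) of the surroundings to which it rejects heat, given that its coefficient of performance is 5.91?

T_C = -19 °C → -19 + 273.15 = 254.15 K.
COP_R = T_C/(T_H − T_C) ⇒ T_H = T_C·(1 + 1/COP_R) = 254.15 × (1 + 1/5.91) = 297 K.

T_H ≈ 297 K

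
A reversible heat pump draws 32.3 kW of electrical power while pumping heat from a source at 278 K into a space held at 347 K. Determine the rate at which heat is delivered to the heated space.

Q̇_H ≈ 162.4 kW

The Carnot heat-pump COP is COP_HP = T_H/(T_H − T_C) = 347.00/69.00 = 5.0290.
Q_H = COP_HP · W = 5.0290 × 32.3 = 162.4 kW.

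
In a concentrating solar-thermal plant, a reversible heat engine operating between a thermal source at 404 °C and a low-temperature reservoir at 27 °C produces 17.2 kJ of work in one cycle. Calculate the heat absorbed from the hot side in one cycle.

T_H = 404 °C → 404 + 273.15 = 677.15 K.
T_C = 27 °C → 27 + 273.15 = 300.15 K.
Carnot efficiency: η = 1 − T_C/T_H = 1 − 300.15/677.15 = 0.5567.
Q_H = W/η = 17.2/0.5567 = 30.89 kJ.

Q_H ≈ 30.89 kJ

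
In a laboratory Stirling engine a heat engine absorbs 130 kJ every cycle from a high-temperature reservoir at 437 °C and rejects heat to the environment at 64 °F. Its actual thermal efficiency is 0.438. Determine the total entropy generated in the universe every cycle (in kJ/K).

T_H = 437 °C → 437 + 273.15 = 710.15 K.
T_C = 64 °F → (64 − 32) × 5/9 = 17.78 °C = 290.93 K.
W = η·Q_H = 0.438 × 130 = 56.94 kJ, so Q_C = Q_H − W = 73.06 kJ.
Reservoir entropy changes: ΔS_H = −Q_H/T_H = −130/710.15 = -0.1831 kJ/K and ΔS_C = +Q_C/T_C = 73.06/290.93 = 0.2511 kJ/K.
ΔS_univ = −Q_H/T_H + Q_C/T_C = 0.0681 kJ/K (> 0, since η = 0.438 < η_Carnot = 0.590).

ΔS_univ ≈ 0.0681 kJ/K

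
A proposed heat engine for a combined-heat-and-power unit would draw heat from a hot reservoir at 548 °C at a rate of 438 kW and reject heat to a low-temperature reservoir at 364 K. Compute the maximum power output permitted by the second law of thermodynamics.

T_H = 548 °C → 548 + 273.15 = 821.15 K.
The upper bound on efficiency is η_max = 1 − T_C/T_H = 1 − 364.00/821.15 = 0.5567.
W_max = η_max · Q_H = 0.5567 × 438 = 243.8 kW.

Ẇ_max ≈ 243.8 kW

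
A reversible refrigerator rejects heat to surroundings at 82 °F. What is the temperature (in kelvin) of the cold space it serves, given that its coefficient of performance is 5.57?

T_C ≈ 255 K

T_H = 82 °F → (82 − 32) × 5/9 = 27.78 °C = 300.93 K.
COP_R = T_C/(T_H − T_C) ⇒ T_C = T_H·COP_R/(1 + COP_R) = 300.93 × 5.57/(1 + 5.57) = 255 K.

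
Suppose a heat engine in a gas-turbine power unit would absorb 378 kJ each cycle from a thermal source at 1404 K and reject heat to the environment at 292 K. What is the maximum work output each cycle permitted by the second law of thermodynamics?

The upper bound on efficiency is η_max = 1 − T_C/T_H = 1 − 292.00/1404.00 = 0.7920.
W_max = η_max · Q_H = 0.7920 × 378 = 299 kJ.

W_max ≈ 299 kJ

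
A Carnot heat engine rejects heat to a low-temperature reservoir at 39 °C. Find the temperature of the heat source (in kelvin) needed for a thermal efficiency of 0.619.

T_C = 39 °C → 39 + 273.15 = 312.15 K.
From η = 1 − T_C/T_H, solving for T_H gives T_H = T_C/(1 − η) = 312.15/(1 − 0.619) = 819 K.

T_H ≈ 819 K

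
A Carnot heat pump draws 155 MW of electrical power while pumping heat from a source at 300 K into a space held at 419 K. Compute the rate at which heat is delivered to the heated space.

Q̇_H ≈ 546 MW

The Carnot heat-pump COP is COP_HP = T_H/(T_H − T_C) = 419.00/119.00 = 3.5210.
Q_H = COP_HP · W = 3.5210 × 155 = 546 MW.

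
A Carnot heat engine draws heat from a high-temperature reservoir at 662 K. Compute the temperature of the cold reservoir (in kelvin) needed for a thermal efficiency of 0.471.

T_C ≈ 350 K

From η = 1 − T_C/T_H, T_C = T_H·(1 − η) = 662.00 × (1 − 0.471) = 350 K.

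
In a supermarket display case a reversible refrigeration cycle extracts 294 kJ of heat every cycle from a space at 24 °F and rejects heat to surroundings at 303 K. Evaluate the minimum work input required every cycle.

W_in ≈ 37.5 kJ

T_C = 24 °F → (24 − 32) × 5/9 = -4.44 °C = 268.71 K.
For a reversible refrigerator, COP_R = T_C/(T_H − T_C) = 268.71/34.29 = 7.8353.
W = Q_C/COP_R = 294/7.8353 = 37.5 kJ.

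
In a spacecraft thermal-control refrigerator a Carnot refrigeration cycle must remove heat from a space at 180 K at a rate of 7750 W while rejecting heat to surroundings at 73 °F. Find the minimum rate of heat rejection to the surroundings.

Q̇_H ≈ 12740 W

T_H = 73 °F → (73 − 32) × 5/9 = 22.78 °C = 295.93 K.
For a reversible cycle Q_H/Q_C = T_H/T_C, so Q_H = Q_C·T_H/T_C = 7750 × 295.93/180.00 = 12740 W.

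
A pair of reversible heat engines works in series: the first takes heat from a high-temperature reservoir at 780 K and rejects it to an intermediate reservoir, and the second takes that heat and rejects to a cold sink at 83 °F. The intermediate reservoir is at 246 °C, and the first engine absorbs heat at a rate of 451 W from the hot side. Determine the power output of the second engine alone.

T_C = 83 °F → (83 − 32) × 5/9 = 28.33 °C = 301.48 K.
T_m = 246 °C → 246 + 273.15 = 519.15 K.
Heat entering the second stage: Q_m = Q_H·(T_m/T_H) = 451 × 519.15/780.00 = 300 W.
Second-stage efficiency η₂ = 1 − T_C/T_m = 1 − 301.48/519.15 = 0.4193, so W₂ = η₂·Q_m = 126 W.

Ẇ₂ ≈ 126 W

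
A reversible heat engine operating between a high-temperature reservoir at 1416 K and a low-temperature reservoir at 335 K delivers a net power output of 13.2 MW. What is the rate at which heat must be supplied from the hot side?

Q̇_H ≈ 17.3 MW

Since the cycle is reversible, η = 1 − T_C/T_H = 1 − 335.00/1416.00 = 0.7634.
Q_H = W/η = 13.2/0.7634 = 17.3 MW.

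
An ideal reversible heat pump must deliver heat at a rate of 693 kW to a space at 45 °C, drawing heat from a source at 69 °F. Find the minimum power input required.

T_H = 45 °C → 45 + 273.15 = 318.15 K.
T_C = 69 °F → (69 − 32) × 5/9 = 20.56 °C = 293.71 K.
For a reversible heat pump, COP_HP = T_H/(T_H − T_C) = 318.15/24.44 = 13.0152.
W = Q_H/COP_HP = 693/13.0152 = 53.25 kW.

Ẇ_in ≈ 53.25 kW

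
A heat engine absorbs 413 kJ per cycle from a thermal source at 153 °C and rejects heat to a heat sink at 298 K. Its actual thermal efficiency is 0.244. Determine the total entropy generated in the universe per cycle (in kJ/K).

T_H = 153 °C → 153 + 273.15 = 426.15 K.
W = η·Q_H = 0.244 × 413 = 100.8 kJ, so Q_C = Q_H − W = 312.2 kJ.
Reservoir entropy changes: ΔS_H = −Q_H/T_H = −413/426.15 = -0.9691 kJ/K and ΔS_C = +Q_C/T_C = 312.2/298.00 = 1.048 kJ/K.
ΔS_univ = −Q_H/T_H + Q_C/T_C = 0.07860 kJ/K (> 0, since η = 0.244 < η_Carnot = 0.301).

ΔS_univ ≈ 0.07860 kJ/K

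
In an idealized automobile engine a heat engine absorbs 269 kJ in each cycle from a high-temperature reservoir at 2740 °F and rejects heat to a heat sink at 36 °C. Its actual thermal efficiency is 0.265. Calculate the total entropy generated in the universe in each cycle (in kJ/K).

ΔS_univ ≈ 0.488 kJ/K

T_H = 2740 °F → (2740 − 32) × 5/9 = 1504.44 °C = 1777.59 K.
T_C = 36 °C → 36 + 273.15 = 309.15 K.
W = η·Q_H = 0.265 × 269 = 71.28 kJ, so Q_C = Q_H − W = 197.7 kJ.
The hot reservoir loses entropy Q_H/T_H = 269/1777.59 = 0.1513 kJ/K; the cold reservoir gains Q_C/T_C = 197.7/309.15 = 0.6395 kJ/K.
ΔS_univ = −Q_H/T_H + Q_C/T_C = 0.488 kJ/K (> 0, since η = 0.265 < η_Carnot = 0.826).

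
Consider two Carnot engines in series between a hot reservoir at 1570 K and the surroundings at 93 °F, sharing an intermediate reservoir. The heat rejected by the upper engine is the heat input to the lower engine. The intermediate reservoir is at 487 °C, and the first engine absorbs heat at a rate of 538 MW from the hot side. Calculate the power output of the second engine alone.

Ẇ₂ ≈ 155 MW

T_C = 93 °F → (93 − 32) × 5/9 = 33.89 °C = 307.04 K.
T_m = 487 °C → 487 + 273.15 = 760.15 K.
Heat entering the second stage: Q_m = Q_H·(T_m/T_H) = 538 × 760.15/1570.00 = 260 MW.
Second-stage efficiency η₂ = 1 − T_C/T_m = 1 − 307.04/760.15 = 0.5961, so W₂ = η₂·Q_m = 155 MW.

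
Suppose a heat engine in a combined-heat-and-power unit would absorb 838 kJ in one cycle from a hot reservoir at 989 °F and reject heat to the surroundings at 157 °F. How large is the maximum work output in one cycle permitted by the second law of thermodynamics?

T_H = 989 °F → (989 − 32) × 5/9 = 531.67 °C = 804.82 K.
T_C = 157 °F → (157 − 32) × 5/9 = 69.44 °C = 342.59 K.
No engine can exceed the Carnot limit: η_max = 1 − T_C/T_H = 1 − 342.59/804.82 = 0.5743.
W_max = η_max · Q_H = 0.5743 × 838 = 481.3 kJ.

W_max ≈ 481.3 kJ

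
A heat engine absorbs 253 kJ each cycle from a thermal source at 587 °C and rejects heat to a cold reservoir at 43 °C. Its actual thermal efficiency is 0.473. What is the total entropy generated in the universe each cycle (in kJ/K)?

T_H = 587 °C → 587 + 273.15 = 860.15 K.
T_C = 43 °C → 43 + 273.15 = 316.15 K.
W = η·Q_H = 0.473 × 253 = 119.7 kJ, so Q_C = Q_H − W = 133.3 kJ.
Reservoir entropy changes: ΔS_H = −Q_H/T_H = −253/860.15 = -0.2941 kJ/K and ΔS_C = +Q_C/T_C = 133.3/316.15 = 0.4217 kJ/K.
ΔS_univ = −Q_H/T_H + Q_C/T_C = 0.128 kJ/K (> 0, since η = 0.473 < η_Carnot = 0.632).

ΔS_univ ≈ 0.128 kJ/K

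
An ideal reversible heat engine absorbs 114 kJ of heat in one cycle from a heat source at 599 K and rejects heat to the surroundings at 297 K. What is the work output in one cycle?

Carnot efficiency: η = 1 − T_C/T_H = 1 − 297.00/599.00 = 0.5042.
W = η·Q_H = 0.5042 × 114 = 57.5 kJ.

W ≈ 57.5 kJ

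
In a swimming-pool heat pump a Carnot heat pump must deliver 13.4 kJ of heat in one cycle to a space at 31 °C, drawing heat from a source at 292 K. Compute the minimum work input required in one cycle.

W_in ≈ 0.535 kJ

T_H = 31 °C → 31 + 273.15 = 304.15 K.
For a reversible heat pump, COP_HP = T_H/(T_H − T_C) = 304.15/12.15 = 25.0329.
W = Q_H/COP_HP = 13.4/25.0329 = 0.535 kJ.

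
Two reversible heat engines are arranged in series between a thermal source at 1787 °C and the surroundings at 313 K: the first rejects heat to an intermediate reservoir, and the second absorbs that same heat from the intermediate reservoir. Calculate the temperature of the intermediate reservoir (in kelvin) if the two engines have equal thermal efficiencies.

T_H = 1787 °C → 1787 + 273.15 = 2060.15 K.
Equal efficiencies require 1 − T_m/T_H = 1 − T_C/T_m, i.e. T_m/T_H = T_C/T_m, so T_m = √(T_H·T_C) = √(2060.15 × 313.00) = 803 K.

T_m ≈ 803 K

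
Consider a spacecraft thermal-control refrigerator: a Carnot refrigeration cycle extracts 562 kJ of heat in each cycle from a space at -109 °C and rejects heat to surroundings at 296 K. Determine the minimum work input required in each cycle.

T_C = -109 °C → -109 + 273.15 = 164.15 K.
For a reversible refrigerator, COP_R = T_C/(T_H − T_C) = 164.15/131.85 = 1.2450.
W = Q_C/COP_R = 562/1.2450 = 451 kJ.

W_in ≈ 451 kJ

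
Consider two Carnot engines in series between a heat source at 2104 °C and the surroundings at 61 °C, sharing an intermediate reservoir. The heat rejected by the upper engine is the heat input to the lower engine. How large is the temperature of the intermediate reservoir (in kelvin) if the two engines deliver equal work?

T_H = 2104 °C → 2104 + 273.15 = 2377.15 K.
T_C = 61 °C → 61 + 273.15 = 334.15 K.
For reversible stages Q_m = Q_H·(T_m/T_H). Setting W₁ = Q_H(1 − T_m/T_H) equal to W₂ = Q_m(1 − T_C/T_m) = Q_H·(T_m − T_C)/T_H gives T_H − T_m = T_m − T_C, so T_m = (T_H + T_C)/2 = (2377.15 + 334.15)/2 = 1360 K.

T_m ≈ 1360 K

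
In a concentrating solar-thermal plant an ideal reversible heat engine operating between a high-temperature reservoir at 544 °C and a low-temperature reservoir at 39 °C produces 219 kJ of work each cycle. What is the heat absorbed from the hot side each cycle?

T_H = 544 °C → 544 + 273.15 = 817.15 K.
T_C = 39 °C → 39 + 273.15 = 312.15 K.
The Carnot efficiency is η = 1 − T_C/T_H = 1 − 312.15/817.15 = 0.6180.
Q_H = W/η = 219/0.6180 = 354 kJ.

Q_H ≈ 354 kJ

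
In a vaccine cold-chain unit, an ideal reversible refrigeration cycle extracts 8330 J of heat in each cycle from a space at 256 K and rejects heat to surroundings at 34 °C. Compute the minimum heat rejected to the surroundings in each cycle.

Q_H ≈ 9990 J

T_H = 34 °C → 34 + 273.15 = 307.15 K.
For a reversible cycle Q_H/Q_C = T_H/T_C, so Q_H = Q_C·T_H/T_C = 8330 × 307.15/256.00 = 9990 J.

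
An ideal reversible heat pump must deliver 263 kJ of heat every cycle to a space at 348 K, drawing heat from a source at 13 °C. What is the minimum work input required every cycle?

T_C = 13 °C → 13 + 273.15 = 286.15 K.
For a reversible heat pump, COP_HP = T_H/(T_H − T_C) = 348.00/61.85 = 5.6265.
W = Q_H/COP_HP = 263/5.6265 = 46.74 kJ.

W_in ≈ 46.74 kJ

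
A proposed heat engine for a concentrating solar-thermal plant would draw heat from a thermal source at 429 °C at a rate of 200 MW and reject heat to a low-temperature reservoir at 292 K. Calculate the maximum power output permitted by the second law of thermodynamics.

Ẇ_max ≈ 117 MW

T_H = 429 °C → 429 + 273.15 = 702.15 K.
The upper bound on efficiency is η_max = 1 − T_C/T_H = 1 − 292.00/702.15 = 0.5841.
W_max = η_max · Q_H = 0.5841 × 200 = 117 MW.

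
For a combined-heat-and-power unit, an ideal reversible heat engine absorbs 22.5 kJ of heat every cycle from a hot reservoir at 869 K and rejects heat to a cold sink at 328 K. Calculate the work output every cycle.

W ≈ 14.0 kJ

The Carnot efficiency is η = 1 − T_C/T_H = 1 − 328.00/869.00 = 0.6226.
W = η·Q_H = 0.6226 × 22.5 = 14.0 kJ.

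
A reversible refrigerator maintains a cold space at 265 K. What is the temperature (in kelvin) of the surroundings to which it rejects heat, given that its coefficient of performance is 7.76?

T_H ≈ 299 K

COP_R = T_C/(T_H − T_C) ⇒ T_H = T_C·(1 + 1/COP_R) = 265.00 × (1 + 1/7.76) = 299 K.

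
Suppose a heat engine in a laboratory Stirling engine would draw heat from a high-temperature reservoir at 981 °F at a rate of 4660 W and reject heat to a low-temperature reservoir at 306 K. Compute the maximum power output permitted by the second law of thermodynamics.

T_H = 981 °F → (981 − 32) × 5/9 = 527.22 °C = 800.37 K.
The second-law ceiling is the Carnot efficiency, η_max = 1 − T_C/T_H = 1 − 306.00/800.37 = 0.6177.
W_max = η_max · Q_H = 0.6177 × 4660 = 2880 W.

Ẇ_max ≈ 2880 W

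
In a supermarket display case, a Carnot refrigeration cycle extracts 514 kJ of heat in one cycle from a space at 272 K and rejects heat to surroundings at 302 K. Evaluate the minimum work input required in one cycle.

COP_R = T_C/(T_H − T_C) = 272.00/30.00 = 9.0667.
W = Q_C/COP_R = 514/9.0667 = 56.7 kJ.

W_in ≈ 56.7 kJ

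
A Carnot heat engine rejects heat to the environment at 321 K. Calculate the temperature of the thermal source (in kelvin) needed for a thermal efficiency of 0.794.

T_H ≈ 1560 K

From η = 1 − T_C/T_H, solving for T_H gives T_H = T_C/(1 − η) = 321.00/(1 − 0.794) = 1560 K.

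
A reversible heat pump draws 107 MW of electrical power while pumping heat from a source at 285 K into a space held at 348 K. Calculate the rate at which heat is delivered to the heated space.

Q̇_H ≈ 591.0 MW

The Carnot heat-pump COP is COP_HP = T_H/(T_H − T_C) = 348.00/63.00 = 5.5238.
Q_H = COP_HP · W = 5.5238 × 107 = 591.0 MW.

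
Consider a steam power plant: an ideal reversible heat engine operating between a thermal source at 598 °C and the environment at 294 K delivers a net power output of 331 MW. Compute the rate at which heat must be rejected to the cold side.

T_H = 598 °C → 598 + 273.15 = 871.15 K.
For a reversible engine, η = 1 − T_C/T_H = 1 − 294.00/871.15 = 0.6625.
Since Q_C/Q_H = T_C/T_H and Q_H = W/η, Q_C = W·T_C/(T_H − T_C) = 331 × 294.00/577.15 = 169 MW.

Q̇_C ≈ 169 MW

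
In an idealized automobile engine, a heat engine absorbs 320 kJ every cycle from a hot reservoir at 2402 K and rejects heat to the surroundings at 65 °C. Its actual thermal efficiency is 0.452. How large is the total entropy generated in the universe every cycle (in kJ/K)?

T_C = 65 °C → 65 + 273.15 = 338.15 K.
W = η·Q_H = 0.452 × 320 = 144.6 kJ, so Q_C = Q_H − W = 175.4 kJ.
Entropy balance on the reservoirs: −Q_H/T_H = -0.1332 kJ/K, +Q_C/T_C = 0.5186 kJ/K.
ΔS_univ = −Q_H/T_H + Q_C/T_C = 0.3854 kJ/K (> 0, since η = 0.452 < η_Carnot = 0.859).

ΔS_univ ≈ 0.3854 kJ/K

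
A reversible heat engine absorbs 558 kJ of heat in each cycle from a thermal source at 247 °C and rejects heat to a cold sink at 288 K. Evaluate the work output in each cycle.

T_H = 247 °C → 247 + 273.15 = 520.15 K.
η_rev = 1 − T_C/T_H = 1 − 288.00/520.15 = 0.4463.
W = η·Q_H = 0.4463 × 558 = 249.0 kJ.

W ≈ 249.0 kJ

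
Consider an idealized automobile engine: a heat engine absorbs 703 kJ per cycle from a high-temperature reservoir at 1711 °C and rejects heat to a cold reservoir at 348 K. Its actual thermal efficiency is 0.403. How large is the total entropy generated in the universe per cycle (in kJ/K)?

T_H = 1711 °C → 1711 + 273.15 = 1984.15 K.
W = η·Q_H = 0.403 × 703 = 283.3 kJ, so Q_C = Q_H − W = 419.7 kJ.
Reservoir entropy changes: ΔS_H = −Q_H/T_H = −703/1984.15 = -0.3543 kJ/K and ΔS_C = +Q_C/T_C = 419.7/348.00 = 1.206 kJ/K.
ΔS_univ = −Q_H/T_H + Q_C/T_C = 0.852 kJ/K (> 0, since η = 0.403 < η_Carnot = 0.825).

ΔS_univ ≈ 0.852 kJ/K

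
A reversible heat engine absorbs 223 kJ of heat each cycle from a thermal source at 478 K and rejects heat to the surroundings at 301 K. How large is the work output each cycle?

Since the cycle is reversible, η = 1 − T_C/T_H = 1 − 301.00/478.00 = 0.3703.
W = η·Q_H = 0.3703 × 223 = 82.58 kJ.

W ≈ 82.58 kJ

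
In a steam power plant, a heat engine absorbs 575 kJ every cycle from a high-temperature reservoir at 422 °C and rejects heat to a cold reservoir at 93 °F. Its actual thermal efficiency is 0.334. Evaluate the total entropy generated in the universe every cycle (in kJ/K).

ΔS_univ ≈ 0.420 kJ/K

T_H = 422 °C → 422 + 273.15 = 695.15 K.
T_C = 93 °F → (93 − 32) × 5/9 = 33.89 °C = 307.04 K.
W = η·Q_H = 0.334 × 575 = 192.1 kJ, so Q_C = Q_H − W = 382.9 kJ.
Entropy balance on the reservoirs: −Q_H/T_H = -0.8272 kJ/K, +Q_C/T_C = 1.247 kJ/K.
ΔS_univ = −Q_H/T_H + Q_C/T_C = 0.420 kJ/K (> 0, since η = 0.334 < η_Carnot = 0.558).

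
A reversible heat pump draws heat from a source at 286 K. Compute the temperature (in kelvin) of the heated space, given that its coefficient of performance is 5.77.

T_H ≈ 346.0 K

COP_HP = T_H/(T_H − T_C) ⇒ T_H = T_C·COP_HP/(COP_HP − 1) = 286.00 × 5.77/(5.77 − 1) = 346.0 K.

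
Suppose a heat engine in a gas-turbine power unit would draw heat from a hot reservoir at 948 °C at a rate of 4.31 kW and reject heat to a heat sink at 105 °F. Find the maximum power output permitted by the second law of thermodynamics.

T_H = 948 °C → 948 + 273.15 = 1221.15 K.
T_C = 105 °F → (105 − 32) × 5/9 = 40.56 °C = 313.71 K.
No engine can exceed the Carnot limit: η_max = 1 − T_C/T_H = 1 − 313.71/1221.15 = 0.7431.
W_max = η_max · Q_H = 0.7431 × 4.31 = 3.203 kW.

Ẇ_max ≈ 3.203 kW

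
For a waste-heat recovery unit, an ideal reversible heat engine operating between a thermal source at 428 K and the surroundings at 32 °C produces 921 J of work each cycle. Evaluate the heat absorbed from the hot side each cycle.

T_C = 32 °C → 32 + 273.15 = 305.15 K.
Since the cycle is reversible, η = 1 − T_C/T_H = 1 − 305.15/428.00 = 0.2870.
Q_H = W/η = 921/0.2870 = 3210 J.

Q_H ≈ 3210 J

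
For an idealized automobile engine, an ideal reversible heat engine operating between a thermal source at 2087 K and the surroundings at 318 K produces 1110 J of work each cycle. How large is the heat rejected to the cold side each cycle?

Carnot efficiency: η = 1 − T_C/T_H = 1 − 318.00/2087.00 = 0.8476.
Since Q_C/Q_H = T_C/T_H and Q_H = W/η, Q_C = W·T_C/(T_H − T_C) = 1110 × 318.00/1769.00 = 200 J.

Q_C ≈ 200 J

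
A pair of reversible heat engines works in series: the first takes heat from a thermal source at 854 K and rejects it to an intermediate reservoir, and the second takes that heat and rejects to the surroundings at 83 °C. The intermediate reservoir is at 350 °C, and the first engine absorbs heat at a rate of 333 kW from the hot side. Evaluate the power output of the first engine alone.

Ẇ₁ ≈ 90.0 kW

T_C = 83 °C → 83 + 273.15 = 356.15 K.
T_m = 350 °C → 350 + 273.15 = 623.15 K.
First-stage efficiency η₁ = 1 − T_m/T_H = 1 − 623.15/854.00 = 0.2703.
W₁ = η₁·Q_H = 0.2703 × 333 = 90.0 kW.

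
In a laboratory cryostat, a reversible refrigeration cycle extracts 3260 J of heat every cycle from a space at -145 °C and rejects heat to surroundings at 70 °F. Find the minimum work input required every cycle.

W_in ≈ 4230 J

T_H = 70 °F → (70 − 32) × 5/9 = 21.11 °C = 294.26 K.
T_C = -145 °C → -145 + 273.15 = 128.15 K.
Carnot COP: COP_R = T_C/(T_H − T_C) = 128.15/166.11 = 0.7715.
W = Q_C/COP_R = 3260/0.7715 = 4230 J.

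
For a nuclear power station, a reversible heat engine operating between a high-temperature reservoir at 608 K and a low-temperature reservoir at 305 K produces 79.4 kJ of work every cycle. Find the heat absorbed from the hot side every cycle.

η_rev = 1 − T_C/T_H = 1 − 305.00/608.00 = 0.4984.
Q_H = W/η = 79.4/0.4984 = 159 kJ.

Q_H ≈ 159 kJ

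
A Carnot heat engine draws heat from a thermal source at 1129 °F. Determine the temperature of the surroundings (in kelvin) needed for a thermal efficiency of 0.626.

T_C ≈ 330.1 K

T_H = 1129 °F → (1129 − 32) × 5/9 = 609.44 °C = 882.59 K.
From η = 1 − T_C/T_H, T_C = T_H·(1 − η) = 882.59 × (1 − 0.626) = 330.1 K.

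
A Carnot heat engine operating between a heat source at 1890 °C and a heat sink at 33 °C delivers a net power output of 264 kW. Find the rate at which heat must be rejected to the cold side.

Q̇_C ≈ 43.5 kW

T_H = 1890 °C → 1890 + 273.15 = 2163.15 K.
T_C = 33 °C → 33 + 273.15 = 306.15 K.
The Carnot efficiency is η = 1 − T_C/T_H = 1 − 306.15/2163.15 = 0.8585.
Since Q_C/Q_H = T_C/T_H and Q_H = W/η, Q_C = W·T_C/(T_H − T_C) = 264 × 306.15/1857.00 = 43.5 kW.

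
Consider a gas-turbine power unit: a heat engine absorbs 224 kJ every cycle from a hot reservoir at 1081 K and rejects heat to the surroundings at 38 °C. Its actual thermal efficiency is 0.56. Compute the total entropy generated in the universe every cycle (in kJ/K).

ΔS_univ ≈ 0.1095 kJ/K

T_C = 38 °C → 38 + 273.15 = 311.15 K.
W = η·Q_H = 0.56 × 224 = 125.4 kJ, so Q_C = Q_H − W = 98.56 kJ.
Reservoir entropy changes: ΔS_H = −Q_H/T_H = −224/1081.00 = -0.2072 kJ/K and ΔS_C = +Q_C/T_C = 98.56/311.15 = 0.3168 kJ/K.
ΔS_univ = −Q_H/T_H + Q_C/T_C = 0.1095 kJ/K (> 0, since η = 0.56 < η_Carnot = 0.712).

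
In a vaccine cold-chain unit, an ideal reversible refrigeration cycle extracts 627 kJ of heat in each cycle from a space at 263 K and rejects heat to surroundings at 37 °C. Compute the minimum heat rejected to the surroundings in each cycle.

T_H = 37 °C → 37 + 273.15 = 310.15 K.
For a reversible cycle Q_H/Q_C = T_H/T_C, so Q_H = Q_C·T_H/T_C = 627 × 310.15/263.00 = 739 kJ.

Q_H ≈ 739 kJ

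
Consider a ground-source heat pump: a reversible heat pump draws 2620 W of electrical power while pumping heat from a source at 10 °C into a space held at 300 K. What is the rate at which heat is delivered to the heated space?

T_C = 10 °C → 10 + 273.15 = 283.15 K.
For a reversible heat pump, COP_HP = T_H/(T_H − T_C) = 300.00/16.85 = 17.8042.
Q_H = COP_HP · W = 17.8042 × 2620 = 46600 W.

Q̇_H ≈ 46600 W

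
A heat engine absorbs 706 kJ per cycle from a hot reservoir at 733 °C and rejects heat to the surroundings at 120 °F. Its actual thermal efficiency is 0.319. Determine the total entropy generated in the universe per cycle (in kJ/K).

T_H = 733 °C → 733 + 273.15 = 1006.15 K.
T_C = 120 °F → (120 − 32) × 5/9 = 48.89 °C = 322.04 K.
W = η·Q_H = 0.319 × 706 = 225.2 kJ, so Q_C = Q_H − W = 480.8 kJ.
Entropy balance on the reservoirs: −Q_H/T_H = -0.7017 kJ/K, +Q_C/T_C = 1.493 kJ/K.
ΔS_univ = −Q_H/T_H + Q_C/T_C = 0.7913 kJ/K (> 0, since η = 0.319 < η_Carnot = 0.680).

ΔS_univ ≈ 0.7913 kJ/K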